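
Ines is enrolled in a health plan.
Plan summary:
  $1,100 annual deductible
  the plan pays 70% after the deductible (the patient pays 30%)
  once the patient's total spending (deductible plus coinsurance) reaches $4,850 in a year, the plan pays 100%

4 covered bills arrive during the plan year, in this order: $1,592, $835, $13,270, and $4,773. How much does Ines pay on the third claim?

$3,351.90

Claim 1 ($1,592): $1,100 to deductible, leaving $492; 30% of $492 = $147.60. Patient owes $1,247.60 (running OOP $1,247.60).
Claim 2 ($835): deductible already satisfied, so patient's share is 30% × $835 = $250.50. Patient owes $250.50 (running OOP $1,498.10).
Claim 3 ($13,270): 30% coinsurance on $13,270 = $3,981. OOP would hit $5,479.10 > $4,850, so the cap limits the patient to $4,850 − $1,498.10 = $3,351.90.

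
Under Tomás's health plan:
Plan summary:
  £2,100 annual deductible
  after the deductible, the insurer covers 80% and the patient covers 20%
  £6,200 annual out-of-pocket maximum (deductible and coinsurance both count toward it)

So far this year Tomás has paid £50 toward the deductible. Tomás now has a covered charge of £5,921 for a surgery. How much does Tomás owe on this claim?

£2,824.20

Remaining deductible: £2,100 − £50 = £2,050.
The remaining £3,871 (= £5,921 − £2,050) moves to coinsurance.
Coinsurance: £3,871 × 20% = £774.20.
So the patient owes £2,050 + £774.20 = £2,824.20 before any cap.
Year-to-date out-of-pocket becomes £50 + £2,824.20 = £2,874.20, still under the £6,200 maximum, so no cap applies.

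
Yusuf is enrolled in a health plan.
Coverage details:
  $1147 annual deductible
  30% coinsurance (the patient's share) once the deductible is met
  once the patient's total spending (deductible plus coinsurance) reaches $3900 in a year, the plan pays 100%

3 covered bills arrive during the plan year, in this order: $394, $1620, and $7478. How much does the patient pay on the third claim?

Claim 1 — $394: entire amount goes to the deductible. Cost to patient: $394. OOP to date $394.
Claim 2 — $1620: $753 to deductible, leaving $867; 30% of $867 = $260.10. Cost to patient: $1013.10. OOP to date $1407.10.
Claim 3 — $7478: deductible met; 30% of $7478 = $2243.40. Patient pays $2243.40; OOP now $3650.50.

$2243.40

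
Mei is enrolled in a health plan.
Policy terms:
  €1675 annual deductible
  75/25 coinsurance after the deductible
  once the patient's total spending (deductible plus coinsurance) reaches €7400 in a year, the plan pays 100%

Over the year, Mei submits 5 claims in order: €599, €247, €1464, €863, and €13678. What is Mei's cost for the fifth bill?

€3419.50

Claim 1 — €599: all of it applies to the deductible. Patient pays €599; OOP now €599.
Claim 2 — €247: fully absorbed by the deductible. Patient owes €247 (running OOP €846).
Claim 3 — €1464: deductible takes €829, €635 remains; 25% of €635 = €158.75. Patient pays €987.75; OOP now €1833.75.
Claim 4 — €863: 25% coinsurance on €863 = €215.75. Cost to patient: €215.75. OOP to date €2049.50.
Claim 5 — €13678: deductible already satisfied, so patient's share is 25% × €13678 = €3419.50. Cost to patient: €3419.50. OOP to date €5469.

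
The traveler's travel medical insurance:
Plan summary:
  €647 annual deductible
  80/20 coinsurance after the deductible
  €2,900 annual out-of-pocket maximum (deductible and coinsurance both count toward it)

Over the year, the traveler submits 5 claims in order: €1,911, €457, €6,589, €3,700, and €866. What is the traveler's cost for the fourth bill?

Bill 1, €1,911: €647 to deductible, leaving €1,264; 20% of €1,264 = €252.80. Traveler owes €899.80 (running OOP €899.80).
Bill 2, €457: deductible met; 20% of €457 = €91.40. Cost to traveler: €91.40. OOP to date €991.20.
Bill 3, €6,589: deductible already satisfied, so traveler's share is 20% × €6,589 = €1,317.80. Traveler pays €1,317.80; OOP now €2,309.
Bill 4, €3,700: 20% coinsurance on €3,700 = €740. That would push OOP to €3,049, over the €2,900 cap, so traveler pays €2,900 − €2,309 = €591.

€591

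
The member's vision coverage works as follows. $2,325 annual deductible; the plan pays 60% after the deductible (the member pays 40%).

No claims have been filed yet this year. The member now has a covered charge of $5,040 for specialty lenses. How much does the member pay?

$3,411

Nothing has been paid toward the $2,325 deductible, so the first $2,325 of this charge is applied there.
The remaining $2,715 (= $5,040 − $2,325) moves to coinsurance.
40% of $2,715 = $1,086 falls to the member.
Member responsibility: $2,325 + $1,086 = $3,411.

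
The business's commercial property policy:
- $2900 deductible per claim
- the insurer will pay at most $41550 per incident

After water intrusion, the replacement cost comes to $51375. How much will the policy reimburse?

$41550

Less the $2900 deductible: $51375 − $2900 = $48475.
$48475 exceeds the $41550 limit, so the insurer pays the limit: $41550.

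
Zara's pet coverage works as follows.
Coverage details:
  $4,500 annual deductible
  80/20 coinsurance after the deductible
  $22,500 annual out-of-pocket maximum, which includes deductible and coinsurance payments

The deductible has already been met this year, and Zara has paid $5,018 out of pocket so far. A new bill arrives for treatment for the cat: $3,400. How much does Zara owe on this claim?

With the deductible met, the entire $3,400 is subject to coinsurance.
Coinsurance: $3,400 × 20% = $680.
Cumulative spending $5,018 + $680 = $5,698 stays under the $22,500 maximum.

$680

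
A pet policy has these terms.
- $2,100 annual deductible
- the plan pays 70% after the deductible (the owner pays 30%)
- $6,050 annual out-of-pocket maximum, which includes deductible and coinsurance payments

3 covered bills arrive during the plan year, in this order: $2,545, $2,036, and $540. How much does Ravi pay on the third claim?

#1 ($2,545): $2,100 finishes the deductible; $445 goes to coinsurance; coinsurance $445 × 30% = $133.50. Owner pays $2,233.50; OOP now $2,233.50.
#2 ($2,036): deductible already satisfied, so owner's share is 30% × $2,036 = $610.80. Cost to owner: $610.80. OOP to date $2,844.30.
#3 ($540): deductible already satisfied, so owner's share is 30% × $540 = $162. Cost to owner: $162. OOP to date $3,006.30.

$162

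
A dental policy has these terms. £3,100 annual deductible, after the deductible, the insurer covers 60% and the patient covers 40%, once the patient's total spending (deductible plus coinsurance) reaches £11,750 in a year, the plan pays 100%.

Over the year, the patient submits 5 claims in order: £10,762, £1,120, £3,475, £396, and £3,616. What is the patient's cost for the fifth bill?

£1,446.40

Claim 1 — £10,762: deductible takes £3,100, £7,662 remains; coinsurance £7,662 × 40% = £3,064.80. Patient owes £6,164.80 (running OOP £6,164.80).
Claim 2 — £1,120: deductible met; 40% of £1,120 = £448. Patient pays £448; OOP now £6,612.80.
Claim 3 — £3,475: deductible met; 40% of £3,475 = £1,390. Patient pays £1,390; OOP now £8,002.80.
Claim 4 — £396: 40% coinsurance on £396 = £158.40. Patient pays £158.40; OOP now £8,161.20.
Claim 5 — £3,616: 40% coinsurance on £3,616 = £1,446.40. Cost to patient: £1,446.40. OOP to date £9,607.60.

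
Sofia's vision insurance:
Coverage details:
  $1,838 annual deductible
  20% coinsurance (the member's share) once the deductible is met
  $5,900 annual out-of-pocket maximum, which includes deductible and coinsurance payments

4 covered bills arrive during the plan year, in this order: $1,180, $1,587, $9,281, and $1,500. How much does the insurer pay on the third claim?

$7,424.80

Bill 1, $1,180: entire amount goes to the deductible. Cost to member: $1,180. OOP to date $1,180. Insurer: $1,180 − $1,180 = $0.
Bill 2, $1,587: $658 to deductible, leaving $929; 20% of $929 = $185.80. Cost to member: $843.80. OOP to date $2,023.80. Plan pays $1,587 − $843.80 = $743.20.
Bill 3, $9,281: 20% coinsurance on $9,281 = $1,856.20. Cost to member: $1,856.20. OOP to date $3,880. Insurer: $9,281 − $1,856.20 = $7,424.80.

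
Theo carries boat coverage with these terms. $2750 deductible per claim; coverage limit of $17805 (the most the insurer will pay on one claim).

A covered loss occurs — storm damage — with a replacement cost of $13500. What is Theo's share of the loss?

After the deductible, $13500 − $2750 = $10750 remains.
$10750 is within the $17805 limit, so the insurer pays $10750.
Out of pocket: $13500 − $10750 = $2750.

$2750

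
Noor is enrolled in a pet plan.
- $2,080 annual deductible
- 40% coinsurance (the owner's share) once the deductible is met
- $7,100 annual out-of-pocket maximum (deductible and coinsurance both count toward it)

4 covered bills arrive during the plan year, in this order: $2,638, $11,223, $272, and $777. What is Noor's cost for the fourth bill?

Claim 1 ($2,638): $2,080 to deductible, leaving $558; coinsurance $558 × 40% = $223.20. Cost to owner: $2,303.20. OOP to date $2,303.20.
Claim 2 ($11,223): deductible met; 40% of $11,223 = $4,489.20. Owner owes $4,489.20 (running OOP $6,792.40).
Claim 3 ($272): deductible met; 40% of $272 = $108.80. Owner pays $108.80; OOP now $6,901.20.
Claim 4 ($777): deductible met; 40% of $777 = $310.80. That would push OOP to $7,212, over the $7,100 cap, so owner pays $7,100 − $6,901.20 = $198.80.

$198.80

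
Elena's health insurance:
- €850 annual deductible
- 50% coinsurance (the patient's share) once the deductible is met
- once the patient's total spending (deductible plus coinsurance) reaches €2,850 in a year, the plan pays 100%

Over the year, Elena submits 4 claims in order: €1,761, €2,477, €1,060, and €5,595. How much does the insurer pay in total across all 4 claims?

Claim 1 (€1,761): €850 to deductible, leaving €911; 50% of €911 = €455.50. Cost to patient: €1,305.50. OOP to date €1,305.50. Insurer: €1,761 − €1,305.50 = €455.50.
Claim 2 (€2,477): deductible already satisfied, so patient's share is 50% × €2,477 = €1,238.50. Cost to patient: €1,238.50. OOP to date €2,544. Plan pays €2,477 − €1,238.50 = €1,238.50.
Claim 3 (€1,060): deductible already satisfied, so patient's share is 50% × €1,060 = €530. OOP would hit €3,074 > €2,850, so the cap limits the patient to €2,850 − €2,544 = €306. Insurer: €1,060 − €306 = €754.
Claim 4 (€5,595): 50% coinsurance on €5,595 = €2,797.50. Adding that to €2,850 gives €5,647.50, past the €2,850 cap; patient pays only €2,850 − €2,850 = €0. Plan pays €5,595 − €0 = €5,595.
Insurer total: €455.50 + €1,238.50 + €754 + €5,595 = €8,043.

€8,043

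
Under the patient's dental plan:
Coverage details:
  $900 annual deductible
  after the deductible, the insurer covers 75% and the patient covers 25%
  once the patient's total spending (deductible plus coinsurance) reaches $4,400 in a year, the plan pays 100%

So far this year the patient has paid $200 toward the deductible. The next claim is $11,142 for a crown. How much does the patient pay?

Remaining deductible: $900 − $200 = $700.
After the $700 deductible portion, $11,142 − $700 = $10,442 is subject to coinsurance.
Coinsurance: $10,442 × 25% = $2,610.50.
That puts the patient's cost at $700 + $2,610.50 = $3,310.50 before any cap.
Cumulative spending $200 + $3,310.50 = $3,510.50 stays under the $4,400 maximum.

$3,310.50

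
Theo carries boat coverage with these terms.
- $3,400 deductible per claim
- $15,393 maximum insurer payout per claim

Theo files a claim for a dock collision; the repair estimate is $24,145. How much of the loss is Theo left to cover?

$8,752

Less the $3,400 deductible: $24,145 − $3,400 = $20,745.
$20,745 exceeds the $15,393 limit, so the insurer pays the limit: $15,393.
Owner's share is the uncovered remainder: $24,145 − $15,393 = $8,752.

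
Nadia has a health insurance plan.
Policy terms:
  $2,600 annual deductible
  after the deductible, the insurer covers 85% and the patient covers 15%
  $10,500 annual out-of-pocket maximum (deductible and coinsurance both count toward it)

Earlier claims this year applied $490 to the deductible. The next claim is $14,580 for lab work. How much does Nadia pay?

Remaining deductible: $2,600 − $490 = $2,110.
After the $2,110 deductible portion, $14,580 − $2,110 = $12,470 is subject to coinsurance.
Patient's 15% share of $12,470 is $1,870.50.
So the patient owes $2,110 + $1,870.50 = $3,980.50 before any cap.
Total out-of-pocket so far would be $490 + $3,980.50 = $4,470.50, below the $10,500 cap — no reduction.

$3,980.50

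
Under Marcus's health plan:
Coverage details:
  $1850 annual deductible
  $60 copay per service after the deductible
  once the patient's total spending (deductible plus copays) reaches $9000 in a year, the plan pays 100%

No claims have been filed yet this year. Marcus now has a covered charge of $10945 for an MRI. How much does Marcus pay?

$1910

The full $1850 deductible is still open; $1850 of this bill applies to it.
That leaves $10945 − $1850 = $9095 for the copay.
Copay on this service: $60.
So the patient owes $1850 + $60 = $1910 before any cap.
Total out-of-pocket so far would be $0 + $1910 = $1910, below the $9000 cap — no reduction.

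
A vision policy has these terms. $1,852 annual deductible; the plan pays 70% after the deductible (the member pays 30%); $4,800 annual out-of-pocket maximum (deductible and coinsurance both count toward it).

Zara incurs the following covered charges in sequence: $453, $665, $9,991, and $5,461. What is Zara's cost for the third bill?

$3,511.10

Claim 1 ($453): fully absorbed by the deductible. Member pays $453; OOP now $453.
Claim 2 ($665): all of it applies to the deductible. Cost to member: $665. OOP to date $1,118.
Claim 3 ($9,991): $734 to deductible, leaving $9,257; 30% of $9,257 = $2,777.10. Member pays $3,511.10; OOP now $4,629.10.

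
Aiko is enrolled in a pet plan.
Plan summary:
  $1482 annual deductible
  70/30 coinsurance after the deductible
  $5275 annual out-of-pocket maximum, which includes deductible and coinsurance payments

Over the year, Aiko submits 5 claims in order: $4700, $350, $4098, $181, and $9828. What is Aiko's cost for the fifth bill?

Bill 1, $4700: deductible takes $1482, $3218 remains; coinsurance $3218 × 30% = $965.40. Owner pays $2447.40; OOP now $2447.40.
Bill 2, $350: 30% coinsurance on $350 = $105. Owner pays $105; OOP now $2552.40.
Bill 3, $4098: deductible already satisfied, so owner's share is 30% × $4098 = $1229.40. Owner pays $1229.40; OOP now $3781.80.
Bill 4, $181: 30% coinsurance on $181 = $54.30. Owner pays $54.30; OOP now $3836.10.
Bill 5, $9828: 30% coinsurance on $9828 = $2948.40. OOP would hit $6784.50 > $5275, so the cap limits the owner to $5275 − $3836.10 = $1438.90.

$1438.90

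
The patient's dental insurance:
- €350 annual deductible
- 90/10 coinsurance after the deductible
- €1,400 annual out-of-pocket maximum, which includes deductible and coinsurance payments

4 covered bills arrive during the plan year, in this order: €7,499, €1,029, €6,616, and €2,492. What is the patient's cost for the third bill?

#1 (€7,499): €350 finishes the deductible; €7,149 goes to coinsurance; coinsurance €7,149 × 10% = €714.90. Cost to patient: €1,064.90. OOP to date €1,064.90.
#2 (€1,029): deductible met; 10% of €1,029 = €102.90. Patient pays €102.90; OOP now €1,167.80.
#3 (€6,616): 10% coinsurance on €6,616 = €661.60. OOP would hit €1,829.40 > €1,400, so the cap limits the patient to €1,400 − €1,167.80 = €232.20.

€232.20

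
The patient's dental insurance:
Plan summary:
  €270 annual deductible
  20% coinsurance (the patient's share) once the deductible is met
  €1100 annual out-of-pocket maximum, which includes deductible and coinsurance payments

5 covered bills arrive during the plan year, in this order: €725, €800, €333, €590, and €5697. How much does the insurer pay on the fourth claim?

€472

Bill 1, €725: €270 to deductible, leaving €455; coinsurance €455 × 20% = €91. Patient owes €361 (running OOP €361). Plan pays €725 − €361 = €364.
Bill 2, €800: 20% coinsurance on €800 = €160. Patient owes €160 (running OOP €521). Insurer: €800 − €160 = €640.
Bill 3, €333: deductible already satisfied, so patient's share is 20% × €333 = €66.60. Patient owes €66.60 (running OOP €587.60). Plan pays €333 − €66.60 = €266.40.
Bill 4, €590: 20% coinsurance on €590 = €118. Cost to patient: €118. OOP to date €705.60. Plan pays €590 − €118 = €472.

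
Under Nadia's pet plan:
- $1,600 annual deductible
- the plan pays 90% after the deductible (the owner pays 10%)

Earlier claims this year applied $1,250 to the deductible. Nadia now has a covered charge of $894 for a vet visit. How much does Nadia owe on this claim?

$1,250 of the $1,600 deductible is already met, leaving $350.
That leaves $894 − $350 = $544 for coinsurance.
Owner's 10% share of $544 is $54.40.
That puts the owner's cost at $350 + $54.40 = $404.40.

$404.40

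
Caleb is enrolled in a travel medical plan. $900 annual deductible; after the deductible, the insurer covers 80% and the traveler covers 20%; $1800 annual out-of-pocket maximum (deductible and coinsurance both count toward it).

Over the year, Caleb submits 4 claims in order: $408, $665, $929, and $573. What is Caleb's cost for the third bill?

$185.80

Bill 1, $408: fully absorbed by the deductible. Traveler owes $408 (running OOP $408).
Bill 2, $665: deductible takes $492, $173 remains; 20% of $173 = $34.60. Traveler owes $526.60 (running OOP $934.60).
Bill 3, $929: 20% coinsurance on $929 = $185.80. Traveler pays $185.80; OOP now $1120.40.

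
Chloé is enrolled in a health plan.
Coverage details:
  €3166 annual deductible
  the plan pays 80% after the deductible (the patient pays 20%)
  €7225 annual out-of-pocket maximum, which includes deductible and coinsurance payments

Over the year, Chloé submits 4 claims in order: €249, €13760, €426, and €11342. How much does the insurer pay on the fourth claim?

Bill 1, €249: entire amount goes to the deductible. Patient owes €249 (running OOP €249). Plan pays €249 − €249 = €0.
Bill 2, €13760: €2917 finishes the deductible; €10843 goes to coinsurance; 20% of €10843 = €2168.60. Patient owes €5085.60 (running OOP €5334.60). Insurer: €13760 − €5085.60 = €8674.40.
Bill 3, €426: 20% coinsurance on €426 = €85.20. Patient owes €85.20 (running OOP €5419.80). Plan pays €426 − €85.20 = €340.80.
Bill 4, €11342: deductible met; 20% of €11342 = €2268.40. OOP would hit €7688.20 > €7225, so the cap limits the patient to €7225 − €5419.80 = €1805.20. Insurer: €11342 − €1805.20 = €9536.80.

€9536.80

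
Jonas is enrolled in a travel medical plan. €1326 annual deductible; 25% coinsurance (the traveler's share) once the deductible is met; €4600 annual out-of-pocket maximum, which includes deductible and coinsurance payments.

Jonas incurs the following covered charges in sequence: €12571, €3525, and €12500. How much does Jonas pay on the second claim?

#1 (€12571): €1326 finishes the deductible; €11245 goes to coinsurance; coinsurance €11245 × 25% = €2811.25. Traveler pays €4137.25; OOP now €4137.25.
#2 (€3525): 25% coinsurance on €3525 = €881.25. OOP would hit €5018.50 > €4600, so the cap limits the traveler to €4600 − €4137.25 = €462.75.

€462.75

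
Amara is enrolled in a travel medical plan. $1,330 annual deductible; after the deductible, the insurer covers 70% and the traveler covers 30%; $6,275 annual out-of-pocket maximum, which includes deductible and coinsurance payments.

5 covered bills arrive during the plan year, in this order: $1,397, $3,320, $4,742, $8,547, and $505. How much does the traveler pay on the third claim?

Claim 1 ($1,397): deductible takes $1,330, $67 remains; traveler's 30% is $20.10. Cost to traveler: $1,350.10. OOP to date $1,350.10.
Claim 2 ($3,320): deductible met; 30% of $3,320 = $996. Traveler owes $996 (running OOP $2,346.10).
Claim 3 ($4,742): deductible already satisfied, so traveler's share is 30% × $4,742 = $1,422.60. Traveler pays $1,422.60; OOP now $3,768.70.

$1,422.60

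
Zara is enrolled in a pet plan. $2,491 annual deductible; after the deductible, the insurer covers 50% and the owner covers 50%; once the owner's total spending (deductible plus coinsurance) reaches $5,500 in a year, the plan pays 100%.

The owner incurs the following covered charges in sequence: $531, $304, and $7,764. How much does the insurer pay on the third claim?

Claim 1 — $531: all of it applies to the deductible. Owner pays $531; OOP now $531. Insurer: $531 − $531 = $0.
Claim 2 — $304: all of it applies to the deductible. Cost to owner: $304. OOP to date $835. Insurer: $304 − $304 = $0.
Claim 3 — $7,764: $1,656 finishes the deductible; $6,108 goes to coinsurance; coinsurance $6,108 × 50% = $3,054. Claim cost before the cap: $1,656 + $3,054 = $4,710. Adding that to $835 gives $5,545, past the $5,500 cap; owner pays only $5,500 − $835 = $4,665. Insurer: $7,764 − $4,665 = $3,099.

$3,099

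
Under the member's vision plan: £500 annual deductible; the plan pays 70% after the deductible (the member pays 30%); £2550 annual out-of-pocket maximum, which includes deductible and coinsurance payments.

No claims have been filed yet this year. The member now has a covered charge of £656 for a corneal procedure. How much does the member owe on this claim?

£546.80

Deductible not yet touched, so the first £500 of the bill goes to the deductible.
After the £500 deductible portion, £656 − £500 = £156 is subject to coinsurance.
30% of £156 = £46.80 falls to the member.
Member responsibility before any cap: £500 + £46.80 = £546.80.
Year-to-date out-of-pocket becomes £0 + £546.80 = £546.80, still under the £2550 maximum, so no cap applies.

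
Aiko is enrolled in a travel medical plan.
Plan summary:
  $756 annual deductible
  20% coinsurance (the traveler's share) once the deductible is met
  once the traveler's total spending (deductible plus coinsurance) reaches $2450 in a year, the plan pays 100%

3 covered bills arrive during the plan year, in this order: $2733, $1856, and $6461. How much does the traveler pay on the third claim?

Claim 1 ($2733): deductible takes $756, $1977 remains; traveler's 20% is $395.40. Traveler owes $1151.40 (running OOP $1151.40).
Claim 2 ($1856): deductible already satisfied, so traveler's share is 20% × $1856 = $371.20. Traveler pays $371.20; OOP now $1522.60.
Claim 3 ($6461): deductible met; 20% of $6461 = $1292.20. Adding that to $1522.60 gives $2814.80, past the $2450 cap; traveler pays only $2450 − $1522.60 = $927.40.

$927.40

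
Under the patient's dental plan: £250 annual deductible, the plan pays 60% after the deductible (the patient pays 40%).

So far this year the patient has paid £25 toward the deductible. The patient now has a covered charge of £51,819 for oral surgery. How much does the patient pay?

Remaining deductible: £250 − £25 = £225.
That leaves £51,819 − £225 = £51,594 for coinsurance.
Coinsurance: £51,594 × 40% = £20,637.60.
So the patient owes £225 + £20,637.60 = £20,862.60.

£20,862.60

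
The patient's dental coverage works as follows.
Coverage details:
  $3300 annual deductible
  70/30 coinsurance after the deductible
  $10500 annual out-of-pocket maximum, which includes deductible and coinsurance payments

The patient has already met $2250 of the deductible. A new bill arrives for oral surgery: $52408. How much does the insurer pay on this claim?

$2250 of the $3300 deductible is already met, leaving $1050.
The remaining $51358 (= $52408 − $1050) moves to coinsurance.
30% of $51358 = $15407.40 falls to the patient.
So the patient owes $1050 + $15407.40 = $16457.40 before any cap.
Adding $16457.40 to the $2250 already spent would give $18707.40, which exceeds the $10500 cap; the patient pays just $10500 − $2250 = $8250.
Insurer pays the balance: $52408 − $8250 = $44158.

$44158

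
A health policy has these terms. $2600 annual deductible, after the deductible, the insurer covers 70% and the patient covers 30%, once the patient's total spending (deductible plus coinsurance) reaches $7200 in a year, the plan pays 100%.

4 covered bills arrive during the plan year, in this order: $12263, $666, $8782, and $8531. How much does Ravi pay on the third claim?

Bill 1, $12263: $2600 finishes the deductible; $9663 goes to coinsurance; 30% of $9663 = $2898.90. Cost to patient: $5498.90. OOP to date $5498.90.
Bill 2, $666: deductible already satisfied, so patient's share is 30% × $666 = $199.80. Patient pays $199.80; OOP now $5698.70.
Bill 3, $8782: 30% coinsurance on $8782 = $2634.60. That would push OOP to $8333.30, over the $7200 cap, so patient pays $7200 − $5698.70 = $1501.30.

$1501.30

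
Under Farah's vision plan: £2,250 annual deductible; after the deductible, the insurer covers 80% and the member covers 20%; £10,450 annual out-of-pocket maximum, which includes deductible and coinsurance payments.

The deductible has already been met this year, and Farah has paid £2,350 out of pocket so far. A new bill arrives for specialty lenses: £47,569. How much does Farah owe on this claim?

The deductible is already satisfied, so the full bill goes to coinsurance.
20% of £47,569 = £9,513.80 falls to the member.
Adding £9,513.80 to the £2,350 already spent would give £11,863.80, which exceeds the £10,450 cap; the member pays just £10,450 − £2,350 = £8,100.

£8,100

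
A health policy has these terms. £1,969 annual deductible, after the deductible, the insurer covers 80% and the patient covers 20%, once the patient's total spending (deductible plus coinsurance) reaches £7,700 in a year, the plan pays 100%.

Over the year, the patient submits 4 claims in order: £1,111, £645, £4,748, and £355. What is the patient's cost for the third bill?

Claim 1 (£1,111): all of it applies to the deductible. Patient owes £1,111 (running OOP £1,111).
Claim 2 (£645): all of it applies to the deductible. Cost to patient: £645. OOP to date £1,756.
Claim 3 (£4,748): £213 finishes the deductible; £4,535 goes to coinsurance; patient's 20% is £907. Patient pays £1,120; OOP now £2,876.

£1,120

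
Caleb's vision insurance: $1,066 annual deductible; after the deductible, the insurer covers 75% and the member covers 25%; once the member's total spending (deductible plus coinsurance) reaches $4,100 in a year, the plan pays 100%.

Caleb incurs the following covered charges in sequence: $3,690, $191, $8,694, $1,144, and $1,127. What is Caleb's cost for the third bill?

Claim 1 — $3,690: deductible takes $1,066, $2,624 remains; coinsurance $2,624 × 25% = $656. Member owes $1,722 (running OOP $1,722).
Claim 2 — $191: deductible met; 25% of $191 = $47.75. Member pays $47.75; OOP now $1,769.75.
Claim 3 — $8,694: 25% coinsurance on $8,694 = $2,173.50. Member owes $2,173.50 (running OOP $3,943.25).

$2,173.50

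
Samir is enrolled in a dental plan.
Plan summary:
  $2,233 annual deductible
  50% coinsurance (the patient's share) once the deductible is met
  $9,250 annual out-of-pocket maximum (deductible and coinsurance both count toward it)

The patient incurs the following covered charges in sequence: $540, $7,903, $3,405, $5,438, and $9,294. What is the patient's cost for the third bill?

Claim 1 — $540: fully absorbed by the deductible. Cost to patient: $540. OOP to date $540.
Claim 2 — $7,903: $1,693 to deductible, leaving $6,210; 50% of $6,210 = $3,105. Cost to patient: $4,798. OOP to date $5,338.
Claim 3 — $3,405: deductible already satisfied, so patient's share is 50% × $3,405 = $1,702.50. Patient owes $1,702.50 (running OOP $7,040.50).

$1,702.50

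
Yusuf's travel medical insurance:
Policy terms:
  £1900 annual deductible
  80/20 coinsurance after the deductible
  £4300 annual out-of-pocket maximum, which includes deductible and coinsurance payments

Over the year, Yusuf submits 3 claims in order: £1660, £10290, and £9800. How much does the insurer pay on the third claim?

Bill 1, £1660: fully absorbed by the deductible. Traveler owes £1660 (running OOP £1660). Insurer: £1660 − £1660 = £0.
Bill 2, £10290: £240 finishes the deductible; £10050 goes to coinsurance; traveler's 20% is £2010. Traveler pays £2250; OOP now £3910. Plan pays £10290 − £2250 = £8040.
Bill 3, £9800: deductible met; 20% of £9800 = £1960. Adding that to £3910 gives £5870, past the £4300 cap; traveler pays only £4300 − £3910 = £390. Insurer: £9800 − £390 = £9410.

£9410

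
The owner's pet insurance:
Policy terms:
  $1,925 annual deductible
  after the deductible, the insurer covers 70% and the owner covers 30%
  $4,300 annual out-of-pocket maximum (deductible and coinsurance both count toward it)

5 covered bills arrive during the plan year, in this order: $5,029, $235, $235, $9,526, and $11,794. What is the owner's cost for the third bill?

#1 ($5,029): deductible takes $1,925, $3,104 remains; 30% of $3,104 = $931.20. Owner pays $2,856.20; OOP now $2,856.20.
#2 ($235): deductible met; 30% of $235 = $70.50. Owner owes $70.50 (running OOP $2,926.70).
#3 ($235): 30% coinsurance on $235 = $70.50. Owner owes $70.50 (running OOP $2,997.20).

$70.50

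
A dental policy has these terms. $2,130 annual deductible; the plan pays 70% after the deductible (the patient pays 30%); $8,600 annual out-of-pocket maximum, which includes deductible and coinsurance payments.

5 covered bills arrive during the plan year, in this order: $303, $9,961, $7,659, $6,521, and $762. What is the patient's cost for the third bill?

Claim 1 — $303: entire amount goes to the deductible. Patient owes $303 (running OOP $303).
Claim 2 — $9,961: $1,827 to deductible, leaving $8,134; 30% of $8,134 = $2,440.20. Patient owes $4,267.20 (running OOP $4,570.20).
Claim 3 — $7,659: deductible already satisfied, so patient's share is 30% × $7,659 = $2,297.70. Patient pays $2,297.70; OOP now $6,867.90.

$2,297.70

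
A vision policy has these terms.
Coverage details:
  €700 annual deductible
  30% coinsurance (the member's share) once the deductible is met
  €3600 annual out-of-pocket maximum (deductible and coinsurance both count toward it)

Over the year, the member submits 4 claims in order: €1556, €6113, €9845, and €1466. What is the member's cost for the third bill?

€809.30

Claim 1 — €1556: deductible takes €700, €856 remains; 30% of €856 = €256.80. Cost to member: €956.80. OOP to date €956.80.
Claim 2 — €6113: deductible already satisfied, so member's share is 30% × €6113 = €1833.90. Cost to member: €1833.90. OOP to date €2790.70.
Claim 3 — €9845: deductible already satisfied, so member's share is 30% × €9845 = €2953.50. Adding that to €2790.70 gives €5744.20, past the €3600 cap; member pays only €3600 − €2790.70 = €809.30.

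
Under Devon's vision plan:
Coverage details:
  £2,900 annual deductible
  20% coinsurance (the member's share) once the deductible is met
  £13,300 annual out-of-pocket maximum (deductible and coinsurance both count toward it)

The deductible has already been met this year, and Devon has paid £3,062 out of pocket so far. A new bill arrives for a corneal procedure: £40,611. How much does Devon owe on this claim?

£8,122.20

The deductible is already satisfied, so the full bill goes to coinsurance.
Coinsurance: £40,611 × 20% = £8,122.20.
Total out-of-pocket so far would be £3,062 + £8,122.20 = £11,184.20, below the £13,300 cap — no reduction.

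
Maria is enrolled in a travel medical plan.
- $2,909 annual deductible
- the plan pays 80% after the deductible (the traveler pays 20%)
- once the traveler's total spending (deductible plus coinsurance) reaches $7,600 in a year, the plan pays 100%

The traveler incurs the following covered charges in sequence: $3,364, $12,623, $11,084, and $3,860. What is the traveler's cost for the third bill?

Claim 1 — $3,364: $2,909 to deductible, leaving $455; coinsurance $455 × 20% = $91. Traveler pays $3,000; OOP now $3,000.
Claim 2 — $12,623: deductible already satisfied, so traveler's share is 20% × $12,623 = $2,524.60. Traveler owes $2,524.60 (running OOP $5,524.60).
Claim 3 — $11,084: deductible already satisfied, so traveler's share is 20% × $11,084 = $2,216.80. Adding that to $5,524.60 gives $7,741.40, past the $7,600 cap; traveler pays only $7,600 − $5,524.60 = $2,075.40.

$2,075.40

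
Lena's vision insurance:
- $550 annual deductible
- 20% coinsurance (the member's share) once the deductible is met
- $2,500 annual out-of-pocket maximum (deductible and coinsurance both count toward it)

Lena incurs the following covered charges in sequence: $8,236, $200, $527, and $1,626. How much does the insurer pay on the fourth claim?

$1,358.60

Bill 1, $8,236: $550 finishes the deductible; $7,686 goes to coinsurance; 20% of $7,686 = $1,537.20. Cost to member: $2,087.20. OOP to date $2,087.20. Plan pays $8,236 − $2,087.20 = $6,148.80.
Bill 2, $200: 20% coinsurance on $200 = $40. Member pays $40; OOP now $2,127.20. Insurer: $200 − $40 = $160.
Bill 3, $527: deductible already satisfied, so member's share is 20% × $527 = $105.40. Member pays $105.40; OOP now $2,232.60. Insurer: $527 − $105.40 = $421.60.
Bill 4, $1,626: deductible met; 20% of $1,626 = $325.20. Adding that to $2,232.60 gives $2,557.80, past the $2,500 cap; member pays only $2,500 − $2,232.60 = $267.40. Plan pays $1,626 − $267.40 = $1,358.60.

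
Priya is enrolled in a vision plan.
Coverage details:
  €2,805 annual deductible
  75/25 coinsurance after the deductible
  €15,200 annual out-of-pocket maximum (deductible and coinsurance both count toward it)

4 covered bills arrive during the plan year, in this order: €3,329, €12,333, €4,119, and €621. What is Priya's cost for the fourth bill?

Bill 1, €3,329: €2,805 finishes the deductible; €524 goes to coinsurance; member's 25% is €131. Member pays €2,936; OOP now €2,936.
Bill 2, €12,333: 25% coinsurance on €12,333 = €3,083.25. Member owes €3,083.25 (running OOP €6,019.25).
Bill 3, €4,119: deductible met; 25% of €4,119 = €1,029.75. Member pays €1,029.75; OOP now €7,049.
Bill 4, €621: deductible met; 25% of €621 = €155.25. Member pays €155.25; OOP now €7,204.25.

€155.25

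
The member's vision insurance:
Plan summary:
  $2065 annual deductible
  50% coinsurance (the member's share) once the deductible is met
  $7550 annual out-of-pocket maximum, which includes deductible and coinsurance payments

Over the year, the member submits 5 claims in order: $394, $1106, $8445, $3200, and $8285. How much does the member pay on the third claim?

Claim 1 ($394): fully absorbed by the deductible. Member owes $394 (running OOP $394).
Claim 2 ($1106): entire amount goes to the deductible. Cost to member: $1106. OOP to date $1500.
Claim 3 ($8445): $565 finishes the deductible; $7880 goes to coinsurance; member's 50% is $3940. Cost to member: $4505. OOP to date $6005.

$4505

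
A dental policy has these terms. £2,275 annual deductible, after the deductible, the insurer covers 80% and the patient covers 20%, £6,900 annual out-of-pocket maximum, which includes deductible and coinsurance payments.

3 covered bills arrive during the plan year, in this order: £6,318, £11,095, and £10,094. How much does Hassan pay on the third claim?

£1,597.40

Claim 1 — £6,318: £2,275 to deductible, leaving £4,043; coinsurance £4,043 × 20% = £808.60. Cost to patient: £3,083.60. OOP to date £3,083.60.
Claim 2 — £11,095: 20% coinsurance on £11,095 = £2,219. Patient pays £2,219; OOP now £5,302.60.
Claim 3 — £10,094: deductible already satisfied, so patient's share is 20% × £10,094 = £2,018.80. Adding that to £5,302.60 gives £7,321.40, past the £6,900 cap; patient pays only £6,900 − £5,302.60 = £1,597.40.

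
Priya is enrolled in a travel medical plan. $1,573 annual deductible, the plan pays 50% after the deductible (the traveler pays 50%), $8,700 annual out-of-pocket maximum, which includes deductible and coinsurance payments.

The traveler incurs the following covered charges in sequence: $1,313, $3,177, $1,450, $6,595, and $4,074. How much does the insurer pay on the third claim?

#1 ($1,313): all of it applies to the deductible. Traveler owes $1,313 (running OOP $1,313). Insurer: $1,313 − $1,313 = $0.
#2 ($3,177): deductible takes $260, $2,917 remains; traveler's 50% is $1,458.50. Traveler pays $1,718.50; OOP now $3,031.50. Insurer: $3,177 − $1,718.50 = $1,458.50.
#3 ($1,450): 50% coinsurance on $1,450 = $725. Cost to traveler: $725. OOP to date $3,756.50. Insurer: $1,450 − $725 = $725.

$725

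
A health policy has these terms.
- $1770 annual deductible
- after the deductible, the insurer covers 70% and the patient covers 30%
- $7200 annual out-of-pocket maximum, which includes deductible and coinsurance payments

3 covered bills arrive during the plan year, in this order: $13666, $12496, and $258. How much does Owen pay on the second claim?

#1 ($13666): $1770 to deductible, leaving $11896; patient's 30% is $3568.80. Patient owes $5338.80 (running OOP $5338.80).
#2 ($12496): deductible already satisfied, so patient's share is 30% × $12496 = $3748.80. OOP would hit $9087.60 > $7200, so the cap limits the patient to $7200 − $5338.80 = $1861.20.

$1861.20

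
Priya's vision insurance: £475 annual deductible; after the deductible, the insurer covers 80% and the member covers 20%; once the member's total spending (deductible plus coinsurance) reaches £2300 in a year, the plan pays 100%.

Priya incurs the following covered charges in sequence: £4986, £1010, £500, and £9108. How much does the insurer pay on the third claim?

£400

#1 (£4986): deductible takes £475, £4511 remains; coinsurance £4511 × 20% = £902.20. Cost to member: £1377.20. OOP to date £1377.20. Plan pays £4986 − £1377.20 = £3608.80.
#2 (£1010): 20% coinsurance on £1010 = £202. Member owes £202 (running OOP £1579.20). Insurer: £1010 − £202 = £808.
#3 (£500): deductible met; 20% of £500 = £100. Member owes £100 (running OOP £1679.20). Plan pays £500 − £100 = £400.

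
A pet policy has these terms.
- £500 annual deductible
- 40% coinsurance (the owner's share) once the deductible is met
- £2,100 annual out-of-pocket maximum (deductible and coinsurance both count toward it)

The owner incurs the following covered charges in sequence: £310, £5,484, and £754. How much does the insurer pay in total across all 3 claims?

Bill 1, £310: entire amount goes to the deductible. Cost to owner: £310. OOP to date £310. Insurer: £310 − £310 = £0.
Bill 2, £5,484: £190 finishes the deductible; £5,294 goes to coinsurance; 40% of £5,294 = £2,117.60. Together that's £190 + £2,117.60 = £2,307.60. OOP would hit £2,617.60 > £2,100, so the cap limits the owner to £2,100 − £310 = £1,790. Insurer: £5,484 − £1,790 = £3,694.
Bill 3, £754: 40% coinsurance on £754 = £301.60. OOP would hit £2,401.60 > £2,100, so the cap limits the owner to £2,100 − £2,100 = £0. Insurer: £754 − £0 = £754.
Insurer total = bills − owner's total = £6,548 − £2,100 = £4,448.

£4,448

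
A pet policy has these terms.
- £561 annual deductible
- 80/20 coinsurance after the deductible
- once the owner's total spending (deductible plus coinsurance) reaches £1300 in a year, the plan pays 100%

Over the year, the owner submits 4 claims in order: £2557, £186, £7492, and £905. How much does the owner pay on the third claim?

Claim 1 — £2557: deductible takes £561, £1996 remains; 20% of £1996 = £399.20. Cost to owner: £960.20. OOP to date £960.20.
Claim 2 — £186: deductible already satisfied, so owner's share is 20% × £186 = £37.20. Cost to owner: £37.20. OOP to date £997.40.
Claim 3 — £7492: 20% coinsurance on £7492 = £1498.40. OOP would hit £2495.80 > £1300, so the cap limits the owner to £1300 − £997.40 = £302.60.

£302.60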